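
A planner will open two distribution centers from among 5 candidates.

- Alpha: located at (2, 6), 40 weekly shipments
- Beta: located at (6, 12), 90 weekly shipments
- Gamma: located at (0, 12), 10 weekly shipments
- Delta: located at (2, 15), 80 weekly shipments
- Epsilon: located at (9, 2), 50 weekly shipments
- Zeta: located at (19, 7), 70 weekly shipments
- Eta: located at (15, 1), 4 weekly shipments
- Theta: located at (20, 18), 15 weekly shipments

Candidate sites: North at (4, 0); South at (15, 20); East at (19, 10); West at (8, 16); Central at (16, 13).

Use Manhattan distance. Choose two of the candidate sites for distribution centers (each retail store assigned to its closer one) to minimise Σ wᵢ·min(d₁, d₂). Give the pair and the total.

Evaluate every pair (each demand assigned to the nearer of the two):
  {East, West}: total = 3007
  {West, Central}: total = 3427
  {North, West}: total = 3548
  {North, East}: total = 3843
  {North, Central}: total = 3913
  {South, West}: total = 3981
  {East, Central}: total = 4577
  {North, South}: total = 4793
  {South, Central}: total = 4967
  {South, East}: total = 5107
Best pair: {East, West} with total 3007.

{East, West}, total 3007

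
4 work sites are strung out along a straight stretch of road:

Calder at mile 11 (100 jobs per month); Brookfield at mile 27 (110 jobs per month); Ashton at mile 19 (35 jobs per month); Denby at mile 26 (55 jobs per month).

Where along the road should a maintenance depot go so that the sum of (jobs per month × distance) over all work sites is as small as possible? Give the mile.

For a sum of weighted absolute distances on a line, the optimum is the weighted median (not the mean). Total weight W = 300; half-weight = 150.
Sort by position and accumulate weight:
  mile 11 (Calder, w=100) → cum 100
  mile 19 (Ashton, w=35) → cum 135
  mile 26 (Denby, w=55) → cum 190  ≥ 150 → median here
  mile 27 (Brookfield, w=110) → cum 300
Optimal location: mile 26.

x = 26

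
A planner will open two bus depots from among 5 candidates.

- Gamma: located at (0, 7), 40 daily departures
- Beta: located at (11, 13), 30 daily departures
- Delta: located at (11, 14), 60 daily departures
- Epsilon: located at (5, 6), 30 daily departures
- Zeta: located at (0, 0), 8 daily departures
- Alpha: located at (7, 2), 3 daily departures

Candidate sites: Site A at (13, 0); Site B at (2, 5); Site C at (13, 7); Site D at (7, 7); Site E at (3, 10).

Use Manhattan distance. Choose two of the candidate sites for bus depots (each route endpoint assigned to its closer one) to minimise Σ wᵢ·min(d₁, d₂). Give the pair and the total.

{Site B, Site C}, total 1140

Evaluate every pair (each demand assigned to the nearer of the two):
  {Site B, Site C}: total = 1140
  {Site C, Site D}: total = 1277
  {Site B, Site D}: total = 1281
  {Site C, Site E}: total = 1337
  {Site D, Site E}: total = 1409
  {Site B, Site E}: total = 1410
  {Site A, Site D}: total = 1449
  {Site A, Site E}: total = 1598
  {Site A, Site C}: total = 1698
  {Site A, Site B}: total = 1770
Best pair: {Site B, Site C} with total 1140.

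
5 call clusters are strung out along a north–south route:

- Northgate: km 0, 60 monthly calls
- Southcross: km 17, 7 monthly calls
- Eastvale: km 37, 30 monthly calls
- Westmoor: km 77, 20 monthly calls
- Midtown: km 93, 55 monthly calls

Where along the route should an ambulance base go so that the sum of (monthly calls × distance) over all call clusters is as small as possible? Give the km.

For a sum of weighted absolute distances on a line, the optimum is the weighted median (not the mean). Total weight W = 172; half-weight = 86.
Sort by position and accumulate weight:
  km 0 (Northgate, w=60) → cum 60
  km 17 (Southcross, w=7) → cum 67
  km 37 (Eastvale, w=30) → cum 97  ≥ 86 → median here
  km 77 (Westmoor, w=20) → cum 117
  km 93 (Midtown, w=55) → cum 172
Optimal location: km 37.

x = 37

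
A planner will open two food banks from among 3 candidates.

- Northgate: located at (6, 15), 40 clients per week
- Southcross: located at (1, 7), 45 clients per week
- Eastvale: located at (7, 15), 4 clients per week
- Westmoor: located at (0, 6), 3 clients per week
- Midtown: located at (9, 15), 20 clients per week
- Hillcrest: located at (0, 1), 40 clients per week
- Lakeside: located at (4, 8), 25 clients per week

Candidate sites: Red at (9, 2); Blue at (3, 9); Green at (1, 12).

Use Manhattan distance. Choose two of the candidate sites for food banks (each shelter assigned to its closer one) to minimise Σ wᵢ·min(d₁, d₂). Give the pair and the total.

Evaluate every pair (each demand assigned to the nearer of the two):
  {Blue, Green}: total = 1264
  {Red, Blue}: total = 1288
  {Red, Green}: total = 1397
Best pair: {Blue, Green} with total 1264.

{Blue, Green}, total 1264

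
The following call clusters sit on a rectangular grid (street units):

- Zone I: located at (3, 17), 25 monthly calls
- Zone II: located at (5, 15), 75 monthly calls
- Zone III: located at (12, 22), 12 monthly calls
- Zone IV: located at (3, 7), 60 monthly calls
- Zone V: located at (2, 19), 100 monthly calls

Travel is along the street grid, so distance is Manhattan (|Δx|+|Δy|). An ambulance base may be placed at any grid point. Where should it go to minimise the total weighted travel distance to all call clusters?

(3, 17)

Manhattan distance separates: Σwᵢ(|x−xᵢ|+|y−yᵢ|) = Σwᵢ|x−xᵢ| + Σwᵢ|y−yᵢ|, so x and y are optimised independently as 1-D weighted medians.
Total weight W = 272; half = 136.
x-coordinate, sorted with cumulative weight:
  x=2 (Zone V, w=100) cum 100
  x=3 (Zone I, w=25) cum 125
  x=3 (Zone IV, w=60) cum 185  ← median
  x=5 (Zone II, w=75) cum 260
  x=12 (Zone III, w=12) cum 272
⇒ x* = 3
y-coordinate, sorted with cumulative weight:
  y=7 (Zone IV, w=60) cum 60
  y=15 (Zone II, w=75) cum 135
  y=17 (Zone I, w=25) cum 160  ← median
  y=19 (Zone V, w=100) cum 260
  y=22 (Zone III, w=12) cum 272
⇒ y* = 17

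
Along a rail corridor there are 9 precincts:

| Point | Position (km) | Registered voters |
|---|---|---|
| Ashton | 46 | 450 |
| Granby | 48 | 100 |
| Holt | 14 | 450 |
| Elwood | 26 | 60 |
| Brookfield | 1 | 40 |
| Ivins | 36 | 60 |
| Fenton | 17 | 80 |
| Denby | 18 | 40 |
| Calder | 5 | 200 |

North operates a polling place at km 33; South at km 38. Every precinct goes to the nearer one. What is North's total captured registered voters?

870

The indifferent point is the midpoint (33+38)/2 = 35.5; precincts left of it (closer to North at 33) go to North, those right go to South.
  Brookfield at 1 (w=40) → North
  Calder at 5 (w=200) → North
  Holt at 14 (w=450) → North
  Fenton at 17 (w=80) → North
  Denby at 18 (w=40) → North
  Elwood at 26 (w=60) → North
  Ivins at 36 (w=60) → South
  Ashton at 46 (w=450) → South
  Granby at 48 (w=100) → South
North captures 870; South captures 610.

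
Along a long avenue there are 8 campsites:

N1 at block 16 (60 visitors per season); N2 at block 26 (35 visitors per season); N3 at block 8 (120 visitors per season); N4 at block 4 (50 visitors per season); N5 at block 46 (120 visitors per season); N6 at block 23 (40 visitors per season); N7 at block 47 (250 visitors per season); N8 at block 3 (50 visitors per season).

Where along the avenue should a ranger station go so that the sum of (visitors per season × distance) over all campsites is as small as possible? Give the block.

x = 46

For a sum of weighted absolute distances on a line, the optimum is the weighted median (not the mean). Total weight W = 725; half-weight = 362.5.
Sort by position and accumulate weight:
  block 3 (N8, w=50) → cum 50
  block 4 (N4, w=50) → cum 100
  block 8 (N3, w=120) → cum 220
  block 16 (N1, w=60) → cum 280
  block 23 (N6, w=40) → cum 320
  block 26 (N2, w=35) → cum 355
  block 46 (N5, w=120) → cum 475  ≥ 362.5 → median here
  block 47 (N7, w=250) → cum 725
Optimal location: block 46.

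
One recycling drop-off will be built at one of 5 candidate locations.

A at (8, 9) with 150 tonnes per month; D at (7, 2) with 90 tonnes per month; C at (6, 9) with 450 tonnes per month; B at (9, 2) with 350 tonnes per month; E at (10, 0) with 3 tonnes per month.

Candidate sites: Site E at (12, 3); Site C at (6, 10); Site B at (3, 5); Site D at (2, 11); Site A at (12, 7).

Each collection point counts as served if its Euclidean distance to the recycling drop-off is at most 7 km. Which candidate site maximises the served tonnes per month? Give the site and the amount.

Site B, covering 1040

Coverage radius r = 7 km; a point is covered iff (Δx)²+(Δy)² ≤ 7² = 49.
  Site E (12, 3): covers {D, B, E} → 443
  Site C (6, 10): covers {A, C} → 600
  Site B (3, 5): covers {A, D, C, B} → 1040
  Site D (2, 11): covers {A, C} → 600
  Site A (12, 7): covers {A, C, B} → 950
Maximum coverage at Site B: 1040 tonnes per month.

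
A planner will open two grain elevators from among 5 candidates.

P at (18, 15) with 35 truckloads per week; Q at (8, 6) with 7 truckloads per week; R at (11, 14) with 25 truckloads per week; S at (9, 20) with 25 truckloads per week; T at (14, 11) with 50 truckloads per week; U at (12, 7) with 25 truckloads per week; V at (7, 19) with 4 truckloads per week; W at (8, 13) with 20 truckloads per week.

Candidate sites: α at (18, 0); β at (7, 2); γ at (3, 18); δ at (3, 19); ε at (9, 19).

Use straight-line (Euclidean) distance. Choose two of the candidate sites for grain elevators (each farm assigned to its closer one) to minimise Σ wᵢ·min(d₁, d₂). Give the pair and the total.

Evaluate every pair (each demand assigned to the nearer of the two):
  {β, ε}: total = 1311.3
  {α, ε}: total = 1417.8
  {γ, ε}: total = 1505.9
  {δ, ε}: total = 1506.2
  {β, γ}: total = 1850.8
  {β, δ}: total = 1879.2
  {α, γ}: total = 1962.0
  {α, δ}: total = 1982.5
  {γ, δ}: total = 2166.7
  {α, β}: total = 2358.6
Best pair: {β, ε} with total 1311.3.

{β, ε}, total 1311.3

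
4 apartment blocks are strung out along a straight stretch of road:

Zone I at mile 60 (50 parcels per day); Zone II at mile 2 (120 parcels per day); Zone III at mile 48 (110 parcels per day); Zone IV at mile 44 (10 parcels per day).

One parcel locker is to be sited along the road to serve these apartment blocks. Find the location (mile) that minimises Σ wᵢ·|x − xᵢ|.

For a sum of weighted absolute distances on a line, the optimum is the weighted median (not the mean). Total weight W = 290; half-weight = 145.
Sort by position and accumulate weight:
  mile 2 (Zone II, w=120) → cum 120
  mile 44 (Zone IV, w=10) → cum 130
  mile 48 (Zone III, w=110) → cum 240  ≥ 145 → median here
  mile 60 (Zone I, w=50) → cum 290
Optimal location: mile 48.

x = 48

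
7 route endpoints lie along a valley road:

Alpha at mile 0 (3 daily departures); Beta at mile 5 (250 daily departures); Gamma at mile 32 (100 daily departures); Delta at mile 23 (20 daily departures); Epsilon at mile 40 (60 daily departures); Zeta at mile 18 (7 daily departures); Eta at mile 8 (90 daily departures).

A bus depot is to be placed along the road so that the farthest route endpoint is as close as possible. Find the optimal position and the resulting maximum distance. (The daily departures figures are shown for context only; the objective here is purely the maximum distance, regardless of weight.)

The 1-center on a line is the midpoint of the two extreme points: leftmost at 0, rightmost at 40.
Optimal location = (0 + 40)/2 = 20; maximum distance = (40 − 0)/2 = 20.

location 20, max distance 20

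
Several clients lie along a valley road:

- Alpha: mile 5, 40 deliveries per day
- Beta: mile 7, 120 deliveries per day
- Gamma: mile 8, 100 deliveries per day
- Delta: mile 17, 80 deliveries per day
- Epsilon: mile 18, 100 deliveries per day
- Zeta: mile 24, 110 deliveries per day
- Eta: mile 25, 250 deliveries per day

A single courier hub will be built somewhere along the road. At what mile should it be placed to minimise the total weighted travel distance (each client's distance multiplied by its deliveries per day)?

x = 18

For a sum of weighted absolute distances on a line, the optimum is the weighted median (not the mean). Total weight W = 800; half-weight = 400.
Sort by position and accumulate weight:
  mile 5 (Alpha, w=40) → cum 40
  mile 7 (Beta, w=120) → cum 160
  mile 8 (Gamma, w=100) → cum 260
  mile 17 (Delta, w=80) → cum 340
  mile 18 (Epsilon, w=100) → cum 440  ≥ 400 → median here
  mile 24 (Zeta, w=110) → cum 550
  mile 25 (Eta, w=250) → cum 800
Optimal location: mile 18.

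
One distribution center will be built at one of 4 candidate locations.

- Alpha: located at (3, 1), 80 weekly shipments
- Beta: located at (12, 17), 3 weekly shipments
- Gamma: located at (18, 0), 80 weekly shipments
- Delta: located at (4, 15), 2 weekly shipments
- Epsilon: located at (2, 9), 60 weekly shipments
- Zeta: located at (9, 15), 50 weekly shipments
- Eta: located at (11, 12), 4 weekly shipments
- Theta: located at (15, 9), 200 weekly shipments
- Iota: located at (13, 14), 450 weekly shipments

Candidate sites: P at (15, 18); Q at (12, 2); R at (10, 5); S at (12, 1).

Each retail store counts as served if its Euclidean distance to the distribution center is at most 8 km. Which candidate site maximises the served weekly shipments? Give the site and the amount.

P, covering 507

Coverage radius r = 8 km; a point is covered iff (Δx)²+(Δy)² ≤ 8² = 64.
  P (15, 18): covers {Beta, Zeta, Eta, Iota} → 507
  Q (12, 2): covers {Gamma, Theta} → 280
  R (10, 5): covers {Eta, Theta} → 204
  S (12, 1): covers {Gamma} → 80
Maximum coverage at P: 507 weekly shipments.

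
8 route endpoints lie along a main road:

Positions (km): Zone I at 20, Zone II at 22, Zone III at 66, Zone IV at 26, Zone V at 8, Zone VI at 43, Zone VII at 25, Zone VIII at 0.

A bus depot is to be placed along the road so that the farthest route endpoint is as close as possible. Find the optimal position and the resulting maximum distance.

The 1-center on a line is the midpoint of the two extreme points: leftmost at 0, rightmost at 66.
Optimal location = (0 + 66)/2 = 33; maximum distance = (66 − 0)/2 = 33.

location 33, max distance 33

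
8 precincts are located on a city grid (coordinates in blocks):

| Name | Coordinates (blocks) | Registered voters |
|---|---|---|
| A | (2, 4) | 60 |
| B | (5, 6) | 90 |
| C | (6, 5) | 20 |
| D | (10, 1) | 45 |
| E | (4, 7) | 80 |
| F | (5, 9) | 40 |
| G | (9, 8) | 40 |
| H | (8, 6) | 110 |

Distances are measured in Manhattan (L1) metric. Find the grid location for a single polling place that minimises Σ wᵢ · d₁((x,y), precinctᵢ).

Manhattan distance separates: Σwᵢ(|x−xᵢ|+|y−yᵢ|) = Σwᵢ|x−xᵢ| + Σwᵢ|y−yᵢ|, so x and y are optimised independently as 1-D weighted medians.
Total weight W = 485; half = 242.5.
x-coordinate, sorted with cumulative weight:
  x=2 (A, w=60) cum 60
  x=4 (E, w=80) cum 140
  x=5 (B, w=90) cum 230
  x=5 (F, w=40) cum 270  ← median
  x=6 (C, w=20) cum 290
  x=8 (H, w=110) cum 400
  x=9 (G, w=40) cum 440
  x=10 (D, w=45) cum 485
⇒ x* = 5
y-coordinate, sorted with cumulative weight:
  y=1 (D, w=45) cum 45
  y=4 (A, w=60) cum 105
  y=5 (C, w=20) cum 125
  y=6 (B, w=90) cum 215
  y=6 (H, w=110) cum 325  ← median
  y=7 (E, w=80) cum 405
  y=8 (G, w=40) cum 445
  y=9 (F, w=40) cum 485
⇒ y* = 6

(5, 6)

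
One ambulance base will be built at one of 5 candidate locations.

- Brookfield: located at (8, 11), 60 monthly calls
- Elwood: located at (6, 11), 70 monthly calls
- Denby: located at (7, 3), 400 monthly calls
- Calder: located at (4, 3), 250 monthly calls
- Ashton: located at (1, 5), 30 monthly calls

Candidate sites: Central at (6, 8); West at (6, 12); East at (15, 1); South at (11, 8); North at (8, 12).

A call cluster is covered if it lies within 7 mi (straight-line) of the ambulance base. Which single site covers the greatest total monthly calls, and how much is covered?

Central, covering 810

Coverage radius r = 7 mi; a point is covered iff (Δx)²+(Δy)² ≤ 7² = 49.
  Central (6, 8): covers {Brookfield, Elwood, Denby, Calder, Ashton} → 810
  West (6, 12): covers {Brookfield, Elwood} → 130
  East (15, 1): covers {none} → 0
  South (11, 8): covers {Brookfield, Elwood, Denby} → 530
  North (8, 12): covers {Brookfield, Elwood} → 130
Maximum coverage at Central: 810 monthly calls.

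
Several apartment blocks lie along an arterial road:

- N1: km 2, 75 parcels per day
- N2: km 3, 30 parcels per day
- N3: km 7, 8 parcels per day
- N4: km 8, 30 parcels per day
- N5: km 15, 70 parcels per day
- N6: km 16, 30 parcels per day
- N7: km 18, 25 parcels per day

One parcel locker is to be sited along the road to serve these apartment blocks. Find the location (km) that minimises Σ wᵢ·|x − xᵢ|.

For a sum of weighted absolute distances on a line, the optimum is the weighted median (not the mean). Total weight W = 268; half-weight = 134.
Sort by position and accumulate weight:
  km 2 (N1, w=75) → cum 75
  km 3 (N2, w=30) → cum 105
  km 7 (N3, w=8) → cum 113
  km 8 (N4, w=30) → cum 143  ≥ 134 → median here
  km 15 (N5, w=70) → cum 213
  km 16 (N6, w=30) → cum 243
  km 18 (N7, w=25) → cum 268
Optimal location: km 8.

x = 8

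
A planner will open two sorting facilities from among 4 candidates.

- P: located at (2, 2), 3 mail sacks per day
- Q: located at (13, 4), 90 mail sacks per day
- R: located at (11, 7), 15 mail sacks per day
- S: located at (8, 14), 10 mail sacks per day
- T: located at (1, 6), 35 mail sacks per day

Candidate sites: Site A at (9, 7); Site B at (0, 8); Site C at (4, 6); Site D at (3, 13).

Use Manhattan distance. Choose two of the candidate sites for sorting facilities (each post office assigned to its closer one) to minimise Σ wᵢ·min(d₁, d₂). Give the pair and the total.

{Site A, Site C}, total 863

Evaluate every pair (each demand assigned to the nearer of the two):
  {Site A, Site C}: total = 863
  {Site A, Site B}: total = 869
  {Site A, Site D}: total = 1071
  {Site C, Site D}: total = 1293
  {Site B, Site C}: total = 1353
  {Site B, Site D}: total = 1899
Best pair: {Site A, Site C} with total 863.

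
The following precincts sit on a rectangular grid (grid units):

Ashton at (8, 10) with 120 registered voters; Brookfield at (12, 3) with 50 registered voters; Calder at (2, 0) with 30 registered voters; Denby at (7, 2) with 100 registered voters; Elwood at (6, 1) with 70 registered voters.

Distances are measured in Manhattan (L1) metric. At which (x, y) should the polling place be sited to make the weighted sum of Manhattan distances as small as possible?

Manhattan distance separates: Σwᵢ(|x−xᵢ|+|y−yᵢ|) = Σwᵢ|x−xᵢ| + Σwᵢ|y−yᵢ|, so x and y are optimised independently as 1-D weighted medians.
Total weight W = 370; half = 185.
x-coordinate, sorted with cumulative weight:
  x=2 (Calder, w=30) cum 30
  x=6 (Elwood, w=70) cum 100
  x=7 (Denby, w=100) cum 200  ← median
  x=8 (Ashton, w=120) cum 320
  x=12 (Brookfield, w=50) cum 370
⇒ x* = 7
y-coordinate, sorted with cumulative weight:
  y=0 (Calder, w=30) cum 30
  y=1 (Elwood, w=70) cum 100
  y=2 (Denby, w=100) cum 200  ← median
  y=3 (Brookfield, w=50) cum 250
  y=10 (Ashton, w=120) cum 370
⇒ y* = 2

(7, 2)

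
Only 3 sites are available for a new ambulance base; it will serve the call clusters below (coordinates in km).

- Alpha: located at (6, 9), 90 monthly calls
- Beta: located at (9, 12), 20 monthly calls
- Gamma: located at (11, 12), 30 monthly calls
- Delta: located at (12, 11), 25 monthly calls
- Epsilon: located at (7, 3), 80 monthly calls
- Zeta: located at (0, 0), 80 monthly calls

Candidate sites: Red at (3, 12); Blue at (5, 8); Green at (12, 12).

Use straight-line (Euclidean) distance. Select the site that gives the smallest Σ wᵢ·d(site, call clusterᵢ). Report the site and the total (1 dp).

Blue, total 1832.7 km

Total weighted distance at each candidate:
  Red (3, 12): total = 2745.7
  Blue (5, 8): total = 1832.7
  Green (12, 12): total = 2900.0
Minimum is at Blue with total 1832.7 km.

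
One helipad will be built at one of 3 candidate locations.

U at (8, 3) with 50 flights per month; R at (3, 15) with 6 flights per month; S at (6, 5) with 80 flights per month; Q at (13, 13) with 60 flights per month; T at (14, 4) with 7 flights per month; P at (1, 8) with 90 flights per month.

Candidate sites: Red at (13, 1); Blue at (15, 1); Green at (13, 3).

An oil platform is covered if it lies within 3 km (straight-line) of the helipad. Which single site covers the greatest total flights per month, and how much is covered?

Coverage radius r = 3 km; a point is covered iff (Δx)²+(Δy)² ≤ 3² = 9.
  Red (13, 1): covers {none} → 0
  Blue (15, 1): covers {none} → 0
  Green (13, 3): covers {T} → 7
Maximum coverage at Green: 7 flights per month.

Green, covering 7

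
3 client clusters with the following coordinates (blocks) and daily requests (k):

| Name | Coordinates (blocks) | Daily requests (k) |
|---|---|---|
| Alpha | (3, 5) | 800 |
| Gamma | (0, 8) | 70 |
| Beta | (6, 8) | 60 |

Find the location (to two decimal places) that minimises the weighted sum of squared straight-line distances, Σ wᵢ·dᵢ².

The minimiser of Σwᵢ‖p−pᵢ‖² is the weighted centroid p* = (Σwᵢpᵢ)/(Σwᵢ).
Σwᵢ = 930.
Σwᵢxᵢ = 800·3 + 70·0 + 60·6 = 2760.
Σwᵢyᵢ = 800·5 + 70·8 + 60·8 = 5040.
x* = 2760/930 = 2.97, y* = 5040/930 = 5.42.

(2.97, 5.42)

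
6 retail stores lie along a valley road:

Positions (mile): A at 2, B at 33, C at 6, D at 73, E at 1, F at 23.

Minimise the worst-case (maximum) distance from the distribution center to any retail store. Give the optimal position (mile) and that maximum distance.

location 37, max distance 36

The 1-center on a line is the midpoint of the two extreme points: leftmost at 1, rightmost at 73.
Optimal location = (1 + 73)/2 = 37; maximum distance = (73 − 1)/2 = 36.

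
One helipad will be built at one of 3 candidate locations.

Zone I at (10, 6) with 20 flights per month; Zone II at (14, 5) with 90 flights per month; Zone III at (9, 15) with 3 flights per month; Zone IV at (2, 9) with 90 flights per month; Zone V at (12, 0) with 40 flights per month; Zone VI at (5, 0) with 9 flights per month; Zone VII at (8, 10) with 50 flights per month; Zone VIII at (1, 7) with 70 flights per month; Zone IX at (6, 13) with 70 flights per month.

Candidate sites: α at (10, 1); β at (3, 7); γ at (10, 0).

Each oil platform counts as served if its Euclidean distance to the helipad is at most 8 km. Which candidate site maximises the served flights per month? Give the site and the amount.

β, covering 309

Coverage radius r = 8 km; a point is covered iff (Δx)²+(Δy)² ≤ 8² = 64.
  α (10, 1): covers {Zone I, Zone II, Zone V, Zone VI} → 159
  β (3, 7): covers {Zone I, Zone IV, Zone VI, Zone VII, Zone VIII, Zone IX} → 309
  γ (10, 0): covers {Zone I, Zone II, Zone V, Zone VI} → 159
Maximum coverage at β: 309 flights per month.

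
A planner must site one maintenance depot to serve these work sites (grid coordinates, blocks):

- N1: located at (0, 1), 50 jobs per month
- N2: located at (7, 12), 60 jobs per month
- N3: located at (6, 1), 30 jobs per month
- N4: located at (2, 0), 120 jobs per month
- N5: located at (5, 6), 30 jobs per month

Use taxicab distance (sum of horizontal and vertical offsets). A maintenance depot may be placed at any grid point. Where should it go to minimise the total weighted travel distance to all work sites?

(2, 1)

Manhattan distance separates: Σwᵢ(|x−xᵢ|+|y−yᵢ|) = Σwᵢ|x−xᵢ| + Σwᵢ|y−yᵢ|, so x and y are optimised independently as 1-D weighted medians.
Total weight W = 290; half = 145.
x-coordinate, sorted with cumulative weight:
  x=0 (N1, w=50) cum 50
  x=2 (N4, w=120) cum 170  ← median
  x=5 (N5, w=30) cum 200
  x=6 (N3, w=30) cum 230
  x=7 (N2, w=60) cum 290
⇒ x* = 2
y-coordinate, sorted with cumulative weight:
  y=0 (N4, w=120) cum 120
  y=1 (N1, w=50) cum 170  ← median
  y=1 (N3, w=30) cum 200
  y=6 (N5, w=30) cum 230
  y=12 (N2, w=60) cum 290
⇒ y* = 1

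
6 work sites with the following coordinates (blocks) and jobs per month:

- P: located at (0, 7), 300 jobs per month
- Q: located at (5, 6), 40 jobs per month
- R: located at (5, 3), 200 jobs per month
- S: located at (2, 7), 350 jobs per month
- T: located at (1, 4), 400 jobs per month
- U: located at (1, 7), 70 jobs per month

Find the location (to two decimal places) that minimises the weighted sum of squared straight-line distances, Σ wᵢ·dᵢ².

(1.74, 5.50)

The minimiser of Σwᵢ‖p−pᵢ‖² is the weighted centroid p* = (Σwᵢpᵢ)/(Σwᵢ).
Σwᵢ = 1360.
Σwᵢxᵢ = 300·0 + 40·5 + 200·5 + 350·2 + 400·1 + 70·1 = 2370.
Σwᵢyᵢ = 300·7 + 40·6 + 200·3 + 350·7 + 400·4 + 70·7 = 7480.
x* = 2370/1360 = 1.74, y* = 7480/1360 = 5.50.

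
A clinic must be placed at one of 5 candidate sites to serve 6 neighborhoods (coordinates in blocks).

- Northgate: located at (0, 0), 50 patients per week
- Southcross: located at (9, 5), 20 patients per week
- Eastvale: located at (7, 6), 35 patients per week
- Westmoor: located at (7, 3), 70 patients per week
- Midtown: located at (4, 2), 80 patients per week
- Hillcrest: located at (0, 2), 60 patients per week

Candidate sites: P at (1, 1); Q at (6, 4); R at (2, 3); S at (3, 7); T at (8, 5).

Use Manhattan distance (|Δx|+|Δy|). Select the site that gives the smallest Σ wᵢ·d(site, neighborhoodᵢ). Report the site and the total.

R, total 1480 blocks

Total weighted distance at each candidate:
  P (1, 1): total = 1725
  Q (6, 4): total = 1625
  R (2, 3): total = 1480
  S (3, 7): total = 2355
  T (8, 5): total = 2170
Minimum is at R with total 1480 blocks.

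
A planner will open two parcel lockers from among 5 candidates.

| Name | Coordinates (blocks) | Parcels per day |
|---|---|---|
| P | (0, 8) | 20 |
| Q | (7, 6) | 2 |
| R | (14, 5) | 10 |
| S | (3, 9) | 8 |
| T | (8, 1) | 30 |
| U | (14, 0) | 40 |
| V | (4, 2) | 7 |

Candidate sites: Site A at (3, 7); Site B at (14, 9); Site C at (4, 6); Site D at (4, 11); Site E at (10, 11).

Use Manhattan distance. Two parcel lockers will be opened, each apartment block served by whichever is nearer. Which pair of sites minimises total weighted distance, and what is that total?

Evaluate every pair (each demand assigned to the nearer of the two):
  {Site B, Site C}: total = 856
  {Site A, Site B}: total = 878
  {Site B, Site D}: total = 1063
  {Site A, Site C}: total = 1150
  {Site C, Site E}: total = 1156
  {Site A, Site E}: total = 1178
  {Site C, Site D}: total = 1198
  {Site B, Site E}: total = 1213
  {Site D, Site E}: total = 1303
  {Site A, Site D}: total = 1328
Best pair: {Site B, Site C} with total 856.

{Site B, Site C}, total 856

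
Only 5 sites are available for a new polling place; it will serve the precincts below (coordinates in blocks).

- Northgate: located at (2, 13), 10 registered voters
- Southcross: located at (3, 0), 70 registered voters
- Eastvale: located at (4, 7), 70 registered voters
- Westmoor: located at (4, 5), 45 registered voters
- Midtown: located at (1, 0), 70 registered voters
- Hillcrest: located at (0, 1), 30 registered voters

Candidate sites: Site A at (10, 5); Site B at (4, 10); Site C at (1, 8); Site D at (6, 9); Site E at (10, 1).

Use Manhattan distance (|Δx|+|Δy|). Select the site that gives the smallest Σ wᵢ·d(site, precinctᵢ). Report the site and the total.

Site C, total 2110 blocks

Total weighted distance at each candidate:
  Site A (10, 5): total = 3230
  Site B (4, 10): total = 2555
  Site C (1, 8): total = 2110
  Site D (6, 9): total = 2870
  Site E (10, 1): total = 3050
Minimum is at Site C with total 2110 blocks.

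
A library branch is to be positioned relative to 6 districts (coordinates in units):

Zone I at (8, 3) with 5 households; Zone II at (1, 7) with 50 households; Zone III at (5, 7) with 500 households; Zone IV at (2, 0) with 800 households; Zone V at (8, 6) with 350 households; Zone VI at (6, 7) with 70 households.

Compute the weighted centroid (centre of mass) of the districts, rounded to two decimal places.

The minimiser of Σwᵢ‖p−pᵢ‖² is the weighted centroid p* = (Σwᵢpᵢ)/(Σwᵢ).
Σwᵢ = 1775.
Σwᵢxᵢ = 5·8 + 50·1 + 500·5 + 800·2 + 350·8 + 70·6 = 7410.
Σwᵢyᵢ = 5·3 + 50·7 + 500·7 + 800·0 + 350·6 + 70·7 = 6455.
x* = 7410/1775 = 4.17, y* = 6455/1775 = 3.64.

(4.17, 3.64)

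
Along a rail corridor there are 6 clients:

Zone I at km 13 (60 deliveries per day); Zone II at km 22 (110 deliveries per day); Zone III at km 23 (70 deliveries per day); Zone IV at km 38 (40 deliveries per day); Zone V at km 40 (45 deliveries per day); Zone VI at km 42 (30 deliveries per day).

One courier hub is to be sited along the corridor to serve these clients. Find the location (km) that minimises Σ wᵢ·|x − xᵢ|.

For a sum of weighted absolute distances on a line, the optimum is the weighted median (not the mean). Total weight W = 355; half-weight = 177.5.
Sort by position and accumulate weight:
  km 13 (Zone I, w=60) → cum 60
  km 22 (Zone II, w=110) → cum 170
  km 23 (Zone III, w=70) → cum 240  ≥ 177.5 → median here
  km 38 (Zone IV, w=40) → cum 280
  km 40 (Zone V, w=45) → cum 325
  km 42 (Zone VI, w=30) → cum 355
Optimal location: km 23.

x = 23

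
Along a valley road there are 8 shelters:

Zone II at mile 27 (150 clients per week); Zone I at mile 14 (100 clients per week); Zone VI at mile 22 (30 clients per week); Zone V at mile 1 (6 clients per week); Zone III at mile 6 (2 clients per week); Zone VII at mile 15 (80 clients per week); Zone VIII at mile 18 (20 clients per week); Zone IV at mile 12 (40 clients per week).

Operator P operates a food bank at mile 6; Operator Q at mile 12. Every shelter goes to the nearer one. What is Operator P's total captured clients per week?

The indifferent point is the midpoint (6+12)/2 = 9; shelters left of it (closer to Operator P at 6) go to Operator P, those right go to Operator Q.
  Zone V at 1 (w=6) → Operator P
  Zone III at 6 (w=2) → Operator P
  Zone IV at 12 (w=40) → Operator Q
  Zone I at 14 (w=100) → Operator Q
  Zone VII at 15 (w=80) → Operator Q
  Zone VIII at 18 (w=20) → Operator Q
  Zone VI at 22 (w=30) → Operator Q
  Zone II at 27 (w=150) → Operator Q
Operator P captures 8; Operator Q captures 420.

8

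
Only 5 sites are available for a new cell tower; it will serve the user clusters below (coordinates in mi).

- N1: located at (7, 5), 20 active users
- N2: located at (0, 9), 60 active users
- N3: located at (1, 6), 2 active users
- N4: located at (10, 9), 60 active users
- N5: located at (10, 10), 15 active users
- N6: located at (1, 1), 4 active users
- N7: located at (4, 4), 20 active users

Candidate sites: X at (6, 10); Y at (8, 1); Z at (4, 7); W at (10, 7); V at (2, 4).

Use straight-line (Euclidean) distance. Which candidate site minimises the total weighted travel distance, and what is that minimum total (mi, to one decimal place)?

Z, total 913.7 mi

Total weighted distance at each candidate:
  X (6, 10): total = 954.8
  Y (8, 1): total = 1539.6
  Z (4, 7): total = 913.7
  W (10, 7): total = 1044.5
  V (2, 4): total = 1198.3
Minimum is at Z with total 913.7 mi.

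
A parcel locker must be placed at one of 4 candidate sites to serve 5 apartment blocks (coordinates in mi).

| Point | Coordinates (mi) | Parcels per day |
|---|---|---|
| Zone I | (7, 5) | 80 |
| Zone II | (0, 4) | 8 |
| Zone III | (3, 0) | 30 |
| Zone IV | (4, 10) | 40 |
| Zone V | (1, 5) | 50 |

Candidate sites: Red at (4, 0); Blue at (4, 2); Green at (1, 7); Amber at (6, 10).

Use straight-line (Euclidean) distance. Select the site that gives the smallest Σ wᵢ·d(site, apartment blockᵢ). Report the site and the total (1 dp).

Blue, total 974.4 mi

Total weighted distance at each candidate:
  Red (4, 0): total = 1233.3
  Blue (4, 2): total = 974.4
  Green (1, 7): total = 1019.4
  Amber (6, 10): total = 1222.6
Minimum is at Blue with total 974.4 mi.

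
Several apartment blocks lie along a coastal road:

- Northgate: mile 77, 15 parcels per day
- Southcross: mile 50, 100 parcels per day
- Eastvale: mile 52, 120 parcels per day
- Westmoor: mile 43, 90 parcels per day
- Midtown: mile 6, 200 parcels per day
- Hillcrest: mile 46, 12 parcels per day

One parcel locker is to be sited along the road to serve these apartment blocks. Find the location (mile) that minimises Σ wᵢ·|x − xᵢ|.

For a sum of weighted absolute distances on a line, the optimum is the weighted median (not the mean). Total weight W = 537; half-weight = 268.5.
Sort by position and accumulate weight:
  mile 6 (Midtown, w=200) → cum 200
  mile 43 (Westmoor, w=90) → cum 290  ≥ 268.5 → median here
  mile 46 (Hillcrest, w=12) → cum 302
  mile 50 (Southcross, w=100) → cum 402
  mile 52 (Eastvale, w=120) → cum 522
  mile 77 (Northgate, w=15) → cum 537
Optimal location: mile 43.

x = 43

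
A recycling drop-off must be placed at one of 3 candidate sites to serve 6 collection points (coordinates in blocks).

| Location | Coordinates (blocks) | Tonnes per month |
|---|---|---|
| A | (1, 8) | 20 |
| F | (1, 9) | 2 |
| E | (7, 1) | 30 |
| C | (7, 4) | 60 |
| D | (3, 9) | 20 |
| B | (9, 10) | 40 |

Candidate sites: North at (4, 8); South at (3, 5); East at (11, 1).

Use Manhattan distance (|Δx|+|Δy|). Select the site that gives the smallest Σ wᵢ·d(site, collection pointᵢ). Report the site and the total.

North, total 1108 blocks

Total weighted distance at each candidate:
  North (4, 8): total = 1108
  South (3, 5): total = 1172
  East (11, 1): total = 1676
Minimum is at North with total 1108 blocks.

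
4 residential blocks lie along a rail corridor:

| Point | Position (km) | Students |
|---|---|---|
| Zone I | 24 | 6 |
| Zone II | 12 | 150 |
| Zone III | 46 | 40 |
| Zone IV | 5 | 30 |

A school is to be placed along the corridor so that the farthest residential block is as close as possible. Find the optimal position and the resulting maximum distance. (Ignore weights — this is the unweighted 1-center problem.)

The 1-center on a line is the midpoint of the two extreme points: leftmost at 5, rightmost at 46.
Optimal location = (5 + 46)/2 = 25.5; maximum distance = (46 − 5)/2 = 20.5.

location 25.5, max distance 20.5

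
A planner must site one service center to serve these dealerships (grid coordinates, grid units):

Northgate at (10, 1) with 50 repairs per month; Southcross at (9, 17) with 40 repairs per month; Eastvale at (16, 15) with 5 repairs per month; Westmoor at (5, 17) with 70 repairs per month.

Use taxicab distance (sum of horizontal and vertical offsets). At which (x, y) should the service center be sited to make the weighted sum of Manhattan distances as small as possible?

(9, 17)

Manhattan distance separates: Σwᵢ(|x−xᵢ|+|y−yᵢ|) = Σwᵢ|x−xᵢ| + Σwᵢ|y−yᵢ|, so x and y are optimised independently as 1-D weighted medians.
Total weight W = 165; half = 82.5.
x-coordinate, sorted with cumulative weight:
  x=5 (Westmoor, w=70) cum 70
  x=9 (Southcross, w=40) cum 110  ← median
  x=10 (Northgate, w=50) cum 160
  x=16 (Eastvale, w=5) cum 165
⇒ x* = 9
y-coordinate, sorted with cumulative weight:
  y=1 (Northgate, w=50) cum 50
  y=15 (Eastvale, w=5) cum 55
  y=17 (Southcross, w=40) cum 95  ← median
  y=17 (Westmoor, w=70) cum 165
⇒ y* = 17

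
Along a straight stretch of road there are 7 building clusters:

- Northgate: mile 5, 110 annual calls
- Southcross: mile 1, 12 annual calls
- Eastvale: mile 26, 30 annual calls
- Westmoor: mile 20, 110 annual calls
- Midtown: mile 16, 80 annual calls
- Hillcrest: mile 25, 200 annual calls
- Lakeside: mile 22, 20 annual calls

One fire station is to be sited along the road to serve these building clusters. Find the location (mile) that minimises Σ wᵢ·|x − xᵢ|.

x = 20

For a sum of weighted absolute distances on a line, the optimum is the weighted median (not the mean). Total weight W = 562; half-weight = 281.
Sort by position and accumulate weight:
  mile 1 (Southcross, w=12) → cum 12
  mile 5 (Northgate, w=110) → cum 122
  mile 16 (Midtown, w=80) → cum 202
  mile 20 (Westmoor, w=110) → cum 312  ≥ 281 → median here
  mile 22 (Lakeside, w=20) → cum 332
  mile 25 (Hillcrest, w=200) → cum 532
  mile 26 (Eastvale, w=30) → cum 562
Optimal location: mile 20.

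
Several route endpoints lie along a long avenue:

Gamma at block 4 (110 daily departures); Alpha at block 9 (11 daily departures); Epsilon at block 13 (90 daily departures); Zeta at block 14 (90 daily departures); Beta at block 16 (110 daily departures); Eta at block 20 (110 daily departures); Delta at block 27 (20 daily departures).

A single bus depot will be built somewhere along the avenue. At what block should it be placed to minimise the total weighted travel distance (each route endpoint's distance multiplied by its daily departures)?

For a sum of weighted absolute distances on a line, the optimum is the weighted median (not the mean). Total weight W = 541; half-weight = 270.5.
Sort by position and accumulate weight:
  block 4 (Gamma, w=110) → cum 110
  block 9 (Alpha, w=11) → cum 121
  block 13 (Epsilon, w=90) → cum 211
  block 14 (Zeta, w=90) → cum 301  ≥ 270.5 → median here
  block 16 (Beta, w=110) → cum 411
  block 20 (Eta, w=110) → cum 521
  block 27 (Delta, w=20) → cum 541
Optimal location: block 14.

x = 14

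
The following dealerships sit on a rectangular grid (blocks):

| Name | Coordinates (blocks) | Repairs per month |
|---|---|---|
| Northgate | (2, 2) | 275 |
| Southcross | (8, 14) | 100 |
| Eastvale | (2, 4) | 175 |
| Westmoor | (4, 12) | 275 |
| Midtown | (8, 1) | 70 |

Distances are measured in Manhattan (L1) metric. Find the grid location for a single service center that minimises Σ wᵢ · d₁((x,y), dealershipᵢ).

(2, 4)

Manhattan distance separates: Σwᵢ(|x−xᵢ|+|y−yᵢ|) = Σwᵢ|x−xᵢ| + Σwᵢ|y−yᵢ|, so x and y are optimised independently as 1-D weighted medians.
Total weight W = 895; half = 447.5.
x-coordinate, sorted with cumulative weight:
  x=2 (Northgate, w=275) cum 275
  x=2 (Eastvale, w=175) cum 450  ← median
  x=4 (Westmoor, w=275) cum 725
  x=8 (Southcross, w=100) cum 825
  x=8 (Midtown, w=70) cum 895
⇒ x* = 2
y-coordinate, sorted with cumulative weight:
  y=1 (Midtown, w=70) cum 70
  y=2 (Northgate, w=275) cum 345
  y=4 (Eastvale, w=175) cum 520  ← median
  y=12 (Westmoor, w=275) cum 795
  y=14 (Southcross, w=100) cum 895
⇒ y* = 4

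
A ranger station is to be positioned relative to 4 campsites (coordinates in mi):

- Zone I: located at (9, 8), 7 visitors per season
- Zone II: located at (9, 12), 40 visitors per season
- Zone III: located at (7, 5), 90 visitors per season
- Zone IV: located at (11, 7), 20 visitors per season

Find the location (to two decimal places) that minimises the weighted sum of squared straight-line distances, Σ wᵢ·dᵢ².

The minimiser of Σwᵢ‖p−pᵢ‖² is the weighted centroid p* = (Σwᵢpᵢ)/(Σwᵢ).
Σwᵢ = 157.
Σwᵢxᵢ = 7·9 + 40·9 + 90·7 + 20·11 = 1273.
Σwᵢyᵢ = 7·8 + 40·12 + 90·5 + 20·7 = 1126.
x* = 1273/157 = 8.11, y* = 1126/157 = 7.17.

(8.11, 7.17)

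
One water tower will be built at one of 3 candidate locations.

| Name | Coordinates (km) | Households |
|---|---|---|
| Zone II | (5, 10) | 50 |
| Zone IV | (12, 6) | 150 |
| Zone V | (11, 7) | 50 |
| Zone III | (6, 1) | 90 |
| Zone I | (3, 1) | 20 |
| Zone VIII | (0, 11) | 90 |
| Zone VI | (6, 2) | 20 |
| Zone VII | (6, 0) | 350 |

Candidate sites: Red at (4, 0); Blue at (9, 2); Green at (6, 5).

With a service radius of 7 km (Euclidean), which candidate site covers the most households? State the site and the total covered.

Green, covering 730

Coverage radius r = 7 km; a point is covered iff (Δx)²+(Δy)² ≤ 7² = 49.
  Red (4, 0): covers {Zone III, Zone I, Zone VI, Zone VII} → 480
  Blue (9, 2): covers {Zone IV, Zone V, Zone III, Zone I, Zone VI, Zone VII} → 680
  Green (6, 5): covers {Zone II, Zone IV, Zone V, Zone III, Zone I, Zone VI, Zone VII} → 730
Maximum coverage at Green: 730 households.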